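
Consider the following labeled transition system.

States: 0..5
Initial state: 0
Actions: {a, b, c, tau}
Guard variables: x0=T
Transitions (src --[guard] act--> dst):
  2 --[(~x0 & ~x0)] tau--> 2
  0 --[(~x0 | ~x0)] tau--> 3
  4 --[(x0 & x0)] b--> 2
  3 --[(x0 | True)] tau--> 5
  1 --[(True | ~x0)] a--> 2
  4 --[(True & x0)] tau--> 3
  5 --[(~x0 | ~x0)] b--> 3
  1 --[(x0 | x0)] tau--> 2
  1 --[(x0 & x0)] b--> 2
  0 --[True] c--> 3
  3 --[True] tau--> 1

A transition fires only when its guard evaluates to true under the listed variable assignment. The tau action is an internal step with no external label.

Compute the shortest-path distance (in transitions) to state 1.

Layered search for 1:
  L0 = {0}
  L1 = {3}
  L2 = {1,5}
first hit 1 at d=2 via c·tau

Answer: 2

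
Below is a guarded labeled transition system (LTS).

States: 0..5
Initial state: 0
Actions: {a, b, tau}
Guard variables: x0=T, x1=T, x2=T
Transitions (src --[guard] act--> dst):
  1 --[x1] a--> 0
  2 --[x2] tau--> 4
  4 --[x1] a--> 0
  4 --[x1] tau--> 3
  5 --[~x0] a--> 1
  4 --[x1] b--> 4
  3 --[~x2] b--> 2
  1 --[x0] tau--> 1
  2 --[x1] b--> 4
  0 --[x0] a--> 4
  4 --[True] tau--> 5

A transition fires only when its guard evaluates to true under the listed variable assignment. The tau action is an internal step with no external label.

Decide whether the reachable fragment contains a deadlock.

Reach set: {0,3,4,5}
  0: a→4  [deg 1]
  3: ∅  [no exit]
  4: a→0  b→4  tau→3  tau→5  [deg 4]
  5: ∅  [no exit]
witness 3: a·tau

Answer: DEADLOCK at state 3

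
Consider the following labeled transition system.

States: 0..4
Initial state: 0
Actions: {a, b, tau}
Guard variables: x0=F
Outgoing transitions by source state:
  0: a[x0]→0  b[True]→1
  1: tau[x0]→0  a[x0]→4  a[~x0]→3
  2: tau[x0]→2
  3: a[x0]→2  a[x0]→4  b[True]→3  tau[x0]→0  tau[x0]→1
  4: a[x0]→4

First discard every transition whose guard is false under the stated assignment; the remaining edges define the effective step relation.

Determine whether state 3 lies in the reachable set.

3 transition(s) survive guard evaluation.
L0 = {0}
L1 = {1}  now seen {0,1}
L2 = {3}  now seen {0,1,3}
Reach set: {0,1,3}
witness 3: b·a

Answer: REACHABLE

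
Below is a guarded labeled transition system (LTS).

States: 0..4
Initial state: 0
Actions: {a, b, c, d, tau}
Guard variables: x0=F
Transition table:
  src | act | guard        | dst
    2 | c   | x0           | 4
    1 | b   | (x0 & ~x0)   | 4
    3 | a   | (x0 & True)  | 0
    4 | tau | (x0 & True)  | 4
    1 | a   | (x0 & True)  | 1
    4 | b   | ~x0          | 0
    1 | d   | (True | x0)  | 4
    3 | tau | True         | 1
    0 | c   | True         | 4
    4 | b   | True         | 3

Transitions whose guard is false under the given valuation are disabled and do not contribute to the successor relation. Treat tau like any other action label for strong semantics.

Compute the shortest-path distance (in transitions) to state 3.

BFS to 3:
  L0 = {0}
  L1 = {4}
  L2 = {3}
depth(3)=2, e.g. c·b

Answer: 2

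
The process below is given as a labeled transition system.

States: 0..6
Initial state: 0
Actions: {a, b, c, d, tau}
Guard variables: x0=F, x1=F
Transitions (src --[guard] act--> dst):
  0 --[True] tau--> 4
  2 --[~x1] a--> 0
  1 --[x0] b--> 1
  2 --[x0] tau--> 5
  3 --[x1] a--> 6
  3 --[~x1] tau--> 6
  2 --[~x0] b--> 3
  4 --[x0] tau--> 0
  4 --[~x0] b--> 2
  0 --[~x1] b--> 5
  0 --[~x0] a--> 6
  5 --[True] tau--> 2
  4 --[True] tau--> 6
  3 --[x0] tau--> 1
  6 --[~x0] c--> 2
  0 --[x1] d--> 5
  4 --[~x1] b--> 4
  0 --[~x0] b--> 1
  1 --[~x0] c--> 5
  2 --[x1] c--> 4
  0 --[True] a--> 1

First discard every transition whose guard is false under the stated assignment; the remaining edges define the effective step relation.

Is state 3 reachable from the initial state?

Answer: REACHABLE

Trace:
Guard filter leaves 14 enabled edge(s).
L0 = {0}
L1 = {1,4,5,6}  now seen {0,1,4,5,6}
L2 = {2}  now seen {0,1,2,4,5,6}
L3 = {3}  now seen {0,1,2,3,4,5,6}
Reachable = {0,1,2,3,4,5,6}
witness 3: tau·b·b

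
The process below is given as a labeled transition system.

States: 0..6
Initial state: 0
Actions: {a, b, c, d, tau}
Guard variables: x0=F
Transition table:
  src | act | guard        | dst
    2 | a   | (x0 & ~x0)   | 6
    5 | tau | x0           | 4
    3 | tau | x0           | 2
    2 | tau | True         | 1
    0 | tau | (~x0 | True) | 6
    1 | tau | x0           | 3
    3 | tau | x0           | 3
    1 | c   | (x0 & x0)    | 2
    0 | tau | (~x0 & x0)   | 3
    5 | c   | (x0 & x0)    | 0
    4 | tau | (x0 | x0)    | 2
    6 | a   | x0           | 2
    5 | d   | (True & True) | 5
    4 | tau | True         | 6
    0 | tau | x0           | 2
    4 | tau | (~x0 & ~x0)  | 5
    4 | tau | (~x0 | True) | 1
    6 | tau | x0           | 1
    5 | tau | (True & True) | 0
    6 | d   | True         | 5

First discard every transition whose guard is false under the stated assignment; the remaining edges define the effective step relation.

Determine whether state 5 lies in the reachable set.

Answer: REACHABLE

Trace:
8 transition(s) survive guard evaluation.
Layer 0: {0}
Layer 1: {6}  cumulative {0,6}
Layer 2: {5}  cumulative {0,5,6}
Reachable = {0,5,6}
witness 5: tau·d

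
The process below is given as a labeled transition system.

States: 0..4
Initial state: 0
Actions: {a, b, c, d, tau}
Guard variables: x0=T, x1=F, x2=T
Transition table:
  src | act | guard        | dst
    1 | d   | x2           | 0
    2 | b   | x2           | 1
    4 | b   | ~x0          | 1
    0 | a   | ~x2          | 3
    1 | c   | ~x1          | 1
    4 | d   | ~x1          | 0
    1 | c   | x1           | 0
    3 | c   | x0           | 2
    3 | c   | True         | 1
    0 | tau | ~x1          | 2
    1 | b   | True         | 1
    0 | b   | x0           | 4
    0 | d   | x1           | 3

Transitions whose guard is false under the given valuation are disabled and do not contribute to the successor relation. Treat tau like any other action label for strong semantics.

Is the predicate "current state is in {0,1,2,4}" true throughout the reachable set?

Answer: INVARIANT HOLDS

Analysis:
Safe = {0,1,2,4}
Reachable = {0,1,2,4}
  0: safe
  1: safe
  2: safe
  4: safe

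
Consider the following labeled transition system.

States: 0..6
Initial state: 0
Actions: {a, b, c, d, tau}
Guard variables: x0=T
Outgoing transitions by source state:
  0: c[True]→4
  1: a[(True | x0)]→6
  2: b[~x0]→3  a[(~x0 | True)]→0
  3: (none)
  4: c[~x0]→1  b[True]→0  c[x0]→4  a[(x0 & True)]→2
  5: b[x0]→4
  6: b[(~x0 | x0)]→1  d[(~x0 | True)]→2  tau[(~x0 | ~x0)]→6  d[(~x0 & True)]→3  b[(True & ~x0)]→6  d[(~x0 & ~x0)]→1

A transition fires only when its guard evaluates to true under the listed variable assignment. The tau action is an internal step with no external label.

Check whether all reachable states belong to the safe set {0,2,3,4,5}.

Answer: INVARIANT HOLDS

Analysis:
Safe = {0,2,3,4,5}
Reachable = {0,2,4}
  0: ✓
  2: ✓
  4: ✓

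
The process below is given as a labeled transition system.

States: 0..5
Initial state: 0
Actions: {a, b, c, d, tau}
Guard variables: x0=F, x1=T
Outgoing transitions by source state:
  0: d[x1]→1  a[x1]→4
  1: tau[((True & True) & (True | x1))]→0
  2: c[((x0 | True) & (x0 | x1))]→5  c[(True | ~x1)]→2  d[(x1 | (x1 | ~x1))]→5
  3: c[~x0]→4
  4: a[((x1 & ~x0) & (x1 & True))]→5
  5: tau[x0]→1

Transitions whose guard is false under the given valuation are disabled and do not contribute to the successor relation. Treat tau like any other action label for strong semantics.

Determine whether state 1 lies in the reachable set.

After dropping false guards: 8 live edges.
L0 = {0}
L1 = {1,4}  now seen {0,1,4}
L2 = {5}  now seen {0,1,4,5}
Reachable = {0,1,4,5}
Path to 1: d

Answer: REACHABLE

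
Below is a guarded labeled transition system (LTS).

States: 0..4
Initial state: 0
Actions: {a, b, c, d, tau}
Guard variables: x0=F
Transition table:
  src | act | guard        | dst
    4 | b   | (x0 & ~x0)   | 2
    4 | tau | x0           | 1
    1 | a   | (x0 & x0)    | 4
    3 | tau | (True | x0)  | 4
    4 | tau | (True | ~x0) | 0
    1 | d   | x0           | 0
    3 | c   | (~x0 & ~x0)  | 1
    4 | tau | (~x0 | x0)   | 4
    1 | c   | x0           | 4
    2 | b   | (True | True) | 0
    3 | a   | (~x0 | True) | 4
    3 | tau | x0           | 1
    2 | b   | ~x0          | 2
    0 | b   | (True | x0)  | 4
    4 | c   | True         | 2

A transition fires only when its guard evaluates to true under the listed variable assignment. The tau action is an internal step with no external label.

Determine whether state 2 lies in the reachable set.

Answer: REACHABLE

Analysis:
After dropping false guards: 9 live edges.
Layer 0: {0}
Layer 1: {4}  total {0,4}
Layer 2: {2}  total {0,2,4}
R = {0,2,4}
trace reaching 2: b·c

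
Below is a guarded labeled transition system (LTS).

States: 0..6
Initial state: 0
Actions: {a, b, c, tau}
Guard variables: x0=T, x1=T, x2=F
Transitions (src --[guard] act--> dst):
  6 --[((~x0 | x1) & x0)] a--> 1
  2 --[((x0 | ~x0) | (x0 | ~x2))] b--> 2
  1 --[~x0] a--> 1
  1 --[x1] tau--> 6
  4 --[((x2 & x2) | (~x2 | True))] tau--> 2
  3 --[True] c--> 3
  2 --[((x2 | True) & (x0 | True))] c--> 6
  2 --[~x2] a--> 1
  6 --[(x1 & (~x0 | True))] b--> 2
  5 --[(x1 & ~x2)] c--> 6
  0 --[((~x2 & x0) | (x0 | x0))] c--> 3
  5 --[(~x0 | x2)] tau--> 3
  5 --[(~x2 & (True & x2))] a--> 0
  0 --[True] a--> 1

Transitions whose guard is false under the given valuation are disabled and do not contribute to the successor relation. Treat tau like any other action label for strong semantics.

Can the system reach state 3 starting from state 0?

After dropping false guards: 11 live edges.
depth 0: {0}
depth 1: {1,3}  cumulative {0,1,3}
depth 2: {6}  cumulative {0,1,3,6}
depth 3: {2}  cumulative {0,1,2,3,6}
Reachable = {0,1,2,3,6}
witness 3: c

Answer: REACHABLE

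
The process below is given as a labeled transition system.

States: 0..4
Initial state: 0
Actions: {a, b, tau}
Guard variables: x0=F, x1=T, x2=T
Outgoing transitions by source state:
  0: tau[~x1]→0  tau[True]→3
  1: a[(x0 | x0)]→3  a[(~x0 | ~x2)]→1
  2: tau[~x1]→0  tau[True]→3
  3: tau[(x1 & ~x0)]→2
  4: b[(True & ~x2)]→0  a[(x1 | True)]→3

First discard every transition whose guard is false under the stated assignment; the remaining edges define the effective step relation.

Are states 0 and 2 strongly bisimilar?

Answer: BISIMILAR

Analysis:
Compute ~ classes (split until stable):
  π0 = {{0,1,2,3,4}}
  π1 = {{0,2,3},{1,4}}
  π2 = {{0,2,3},{1},{4}}
Fixed point at round 3; 3 class(es).
class of 0: {0,2,3}; class of 2: {0,2,3}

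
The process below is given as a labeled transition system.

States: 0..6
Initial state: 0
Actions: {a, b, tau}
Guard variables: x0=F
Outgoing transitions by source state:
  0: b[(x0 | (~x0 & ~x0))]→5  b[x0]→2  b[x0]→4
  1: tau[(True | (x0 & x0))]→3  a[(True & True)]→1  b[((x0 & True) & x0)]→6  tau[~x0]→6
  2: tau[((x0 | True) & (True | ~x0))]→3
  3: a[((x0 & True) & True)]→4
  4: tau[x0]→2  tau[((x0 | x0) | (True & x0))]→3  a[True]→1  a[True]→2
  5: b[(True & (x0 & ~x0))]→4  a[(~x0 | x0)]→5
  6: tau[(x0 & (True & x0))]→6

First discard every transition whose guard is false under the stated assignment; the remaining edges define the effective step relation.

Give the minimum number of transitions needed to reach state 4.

Layered search for 4:
  Layer 0: {0}
  Layer 1: {5}
4 never appears.

Answer: UNREACHABLE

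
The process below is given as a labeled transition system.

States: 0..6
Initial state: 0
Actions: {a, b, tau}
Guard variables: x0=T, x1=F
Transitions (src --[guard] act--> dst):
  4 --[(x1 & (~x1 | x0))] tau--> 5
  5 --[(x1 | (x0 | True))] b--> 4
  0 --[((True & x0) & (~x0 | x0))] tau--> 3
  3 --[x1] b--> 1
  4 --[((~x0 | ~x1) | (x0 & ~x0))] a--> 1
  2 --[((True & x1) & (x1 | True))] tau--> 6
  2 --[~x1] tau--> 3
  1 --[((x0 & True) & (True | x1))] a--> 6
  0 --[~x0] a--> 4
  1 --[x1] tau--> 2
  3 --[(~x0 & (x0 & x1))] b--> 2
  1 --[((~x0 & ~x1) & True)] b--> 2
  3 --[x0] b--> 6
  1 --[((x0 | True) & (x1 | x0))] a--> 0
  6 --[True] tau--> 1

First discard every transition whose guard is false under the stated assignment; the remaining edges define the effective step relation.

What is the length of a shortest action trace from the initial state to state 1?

Answer: 3

Trace:
BFS to 1:
  Layer 0: {0}
  Layer 1: {3}
  Layer 2: {6}
  Layer 3: {1}
depth(1)=3, e.g. tau·b·tau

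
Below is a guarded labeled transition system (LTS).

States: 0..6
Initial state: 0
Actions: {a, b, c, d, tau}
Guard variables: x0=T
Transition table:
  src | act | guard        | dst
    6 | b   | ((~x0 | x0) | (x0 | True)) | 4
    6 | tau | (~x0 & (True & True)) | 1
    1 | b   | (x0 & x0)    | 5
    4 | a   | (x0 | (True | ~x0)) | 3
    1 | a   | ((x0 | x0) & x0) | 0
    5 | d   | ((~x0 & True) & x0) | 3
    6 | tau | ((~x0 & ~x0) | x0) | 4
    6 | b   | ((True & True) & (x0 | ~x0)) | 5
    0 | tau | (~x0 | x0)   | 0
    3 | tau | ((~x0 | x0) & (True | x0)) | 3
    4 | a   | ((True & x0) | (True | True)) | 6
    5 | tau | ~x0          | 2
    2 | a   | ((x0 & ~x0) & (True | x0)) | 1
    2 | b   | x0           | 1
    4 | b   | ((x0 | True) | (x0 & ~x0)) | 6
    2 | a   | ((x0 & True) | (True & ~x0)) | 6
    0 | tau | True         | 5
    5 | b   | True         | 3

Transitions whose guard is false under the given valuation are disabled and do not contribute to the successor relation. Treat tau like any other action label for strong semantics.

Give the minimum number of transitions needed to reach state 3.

BFS to 3:
  L0 = {0}
  L1 = {5}
  L2 = {3}
first hit 3 at d=2 via tau·b

Answer: 2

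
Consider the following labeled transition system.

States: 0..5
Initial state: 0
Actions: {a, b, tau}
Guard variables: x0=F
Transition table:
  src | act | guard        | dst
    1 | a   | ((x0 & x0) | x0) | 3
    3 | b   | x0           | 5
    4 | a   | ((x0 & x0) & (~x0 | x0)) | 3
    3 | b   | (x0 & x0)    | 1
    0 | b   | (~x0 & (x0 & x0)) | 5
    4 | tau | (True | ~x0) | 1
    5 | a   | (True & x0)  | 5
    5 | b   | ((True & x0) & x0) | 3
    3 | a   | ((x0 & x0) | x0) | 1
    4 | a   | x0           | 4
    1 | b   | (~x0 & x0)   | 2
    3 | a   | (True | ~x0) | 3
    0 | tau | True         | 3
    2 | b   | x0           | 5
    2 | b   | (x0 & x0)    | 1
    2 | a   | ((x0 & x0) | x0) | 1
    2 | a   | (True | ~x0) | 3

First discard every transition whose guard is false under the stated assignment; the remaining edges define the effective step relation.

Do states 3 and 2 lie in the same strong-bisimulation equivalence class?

Refine partition for ~:
  π0 = {{0,1,2,3,4,5}}
  π1 = {{0,4},{1,5},{2,3}}
  π2 = {{0},{1,5},{2,3},{4}}
stable after 3 split(s): 4 block(s)
[3]={2,3}  [2]={2,3}

Answer: BISIMILAR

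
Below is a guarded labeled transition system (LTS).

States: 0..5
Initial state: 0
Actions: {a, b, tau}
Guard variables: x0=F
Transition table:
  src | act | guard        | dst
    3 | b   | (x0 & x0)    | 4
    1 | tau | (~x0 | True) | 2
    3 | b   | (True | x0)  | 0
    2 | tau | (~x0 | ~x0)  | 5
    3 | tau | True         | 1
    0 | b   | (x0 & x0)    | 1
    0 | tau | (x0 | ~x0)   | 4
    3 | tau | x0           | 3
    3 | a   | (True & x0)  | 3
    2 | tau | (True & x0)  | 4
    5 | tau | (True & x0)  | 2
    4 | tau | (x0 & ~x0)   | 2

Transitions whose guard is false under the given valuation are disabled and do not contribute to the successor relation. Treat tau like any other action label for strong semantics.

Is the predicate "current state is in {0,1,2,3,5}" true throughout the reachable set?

Allowed set {0,1,2,3,5}
Reach set: {0,4}
  0: ok
  4: VIOLATES
counterexample path to 4: tau

Answer: INVARIANT VIOLATED at state 4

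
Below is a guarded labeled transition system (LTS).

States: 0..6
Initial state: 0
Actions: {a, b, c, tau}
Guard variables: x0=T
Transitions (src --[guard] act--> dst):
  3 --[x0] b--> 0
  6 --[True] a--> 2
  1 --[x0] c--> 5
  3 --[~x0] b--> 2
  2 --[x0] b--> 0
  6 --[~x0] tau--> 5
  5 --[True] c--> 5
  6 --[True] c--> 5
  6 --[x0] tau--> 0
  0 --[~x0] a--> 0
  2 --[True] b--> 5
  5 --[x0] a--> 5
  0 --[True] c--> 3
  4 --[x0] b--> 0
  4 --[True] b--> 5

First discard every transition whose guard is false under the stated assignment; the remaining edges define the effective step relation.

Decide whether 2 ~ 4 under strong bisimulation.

Refine partition for ~:
  π0 = {{0,1,2,3,4,5,6}}
  π1 = {{0,1},{2,3,4},{5},{6}}
  π2 = {{0},{1},{2,4},{3},{5},{6}}
6 equivalence class(es) (converged in 3)
2∈{2,4}, 4∈{2,4}

Answer: BISIMILAR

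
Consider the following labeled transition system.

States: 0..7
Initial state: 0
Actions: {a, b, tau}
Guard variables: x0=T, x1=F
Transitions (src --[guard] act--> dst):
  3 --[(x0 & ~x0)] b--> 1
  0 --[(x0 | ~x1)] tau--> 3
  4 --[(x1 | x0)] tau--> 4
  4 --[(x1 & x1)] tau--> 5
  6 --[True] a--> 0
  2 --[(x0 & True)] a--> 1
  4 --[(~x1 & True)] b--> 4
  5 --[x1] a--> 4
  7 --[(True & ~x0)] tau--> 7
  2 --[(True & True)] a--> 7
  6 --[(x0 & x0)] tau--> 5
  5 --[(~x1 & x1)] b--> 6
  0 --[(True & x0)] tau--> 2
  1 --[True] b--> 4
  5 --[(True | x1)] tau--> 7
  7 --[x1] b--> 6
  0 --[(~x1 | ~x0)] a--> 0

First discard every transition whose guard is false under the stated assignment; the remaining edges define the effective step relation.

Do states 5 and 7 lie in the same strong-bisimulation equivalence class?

Compute ~ classes (split until stable):
  π0 = {{0,1,2,3,4,5,6,7}}
  π1 = {{0,6},{1},{2},{3,7},{4},{5}}
  π2 = {{0},{1},{2},{3,7},{4},{5},{6}}
Fixed point at round 3; 7 class(es).
class of 5: {5}; class of 7: {3,7}

Answer: NOT BISIMILAR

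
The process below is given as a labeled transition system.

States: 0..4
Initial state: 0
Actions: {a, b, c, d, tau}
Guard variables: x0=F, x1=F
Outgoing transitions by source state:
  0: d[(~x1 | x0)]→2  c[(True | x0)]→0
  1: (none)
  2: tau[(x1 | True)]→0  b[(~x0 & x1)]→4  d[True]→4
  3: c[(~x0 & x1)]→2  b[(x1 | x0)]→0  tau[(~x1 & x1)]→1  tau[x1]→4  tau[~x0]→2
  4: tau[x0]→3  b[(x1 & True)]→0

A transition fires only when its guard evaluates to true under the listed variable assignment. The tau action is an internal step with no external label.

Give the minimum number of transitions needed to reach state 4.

Answer: 2

Analysis:
Breadth-first toward 4:
  Layer 0: {0}
  Layer 1: {2}
  Layer 2: {4}
depth(4)=2, e.g. d·d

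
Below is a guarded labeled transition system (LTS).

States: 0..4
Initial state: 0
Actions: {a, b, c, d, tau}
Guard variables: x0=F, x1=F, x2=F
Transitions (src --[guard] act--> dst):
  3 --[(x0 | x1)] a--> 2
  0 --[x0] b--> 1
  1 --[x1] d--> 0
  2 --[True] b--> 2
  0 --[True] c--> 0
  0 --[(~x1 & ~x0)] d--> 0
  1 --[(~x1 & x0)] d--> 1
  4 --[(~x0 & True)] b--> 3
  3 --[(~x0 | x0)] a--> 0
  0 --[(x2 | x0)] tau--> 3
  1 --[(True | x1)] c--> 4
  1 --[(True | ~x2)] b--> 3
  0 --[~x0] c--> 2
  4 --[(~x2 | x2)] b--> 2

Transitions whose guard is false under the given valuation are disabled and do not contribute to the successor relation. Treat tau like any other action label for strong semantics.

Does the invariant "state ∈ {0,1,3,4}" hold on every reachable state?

Answer: INVARIANT VIOLATED at state 2

Analysis:
Allowed set {0,1,3,4}
Reach set: {0,2}
  0: ✓
  2: ✗ unsafe
reach 2 via c — violates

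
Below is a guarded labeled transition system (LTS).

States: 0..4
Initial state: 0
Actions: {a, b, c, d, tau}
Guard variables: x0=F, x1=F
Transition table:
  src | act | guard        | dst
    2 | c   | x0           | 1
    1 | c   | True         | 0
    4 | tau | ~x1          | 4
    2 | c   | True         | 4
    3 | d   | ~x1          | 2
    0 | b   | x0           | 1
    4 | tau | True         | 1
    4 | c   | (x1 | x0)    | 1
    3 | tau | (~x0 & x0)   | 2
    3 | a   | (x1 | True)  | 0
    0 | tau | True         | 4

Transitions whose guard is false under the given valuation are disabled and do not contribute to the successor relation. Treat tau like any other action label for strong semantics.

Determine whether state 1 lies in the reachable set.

Guard filter leaves 7 enabled edge(s).
L0 = {0}
L1 = {4}  total {0,4}
L2 = {1}  total {0,1,4}
Reach set: {0,1,4}
witness 1: tau·tau

Answer: REACHABLE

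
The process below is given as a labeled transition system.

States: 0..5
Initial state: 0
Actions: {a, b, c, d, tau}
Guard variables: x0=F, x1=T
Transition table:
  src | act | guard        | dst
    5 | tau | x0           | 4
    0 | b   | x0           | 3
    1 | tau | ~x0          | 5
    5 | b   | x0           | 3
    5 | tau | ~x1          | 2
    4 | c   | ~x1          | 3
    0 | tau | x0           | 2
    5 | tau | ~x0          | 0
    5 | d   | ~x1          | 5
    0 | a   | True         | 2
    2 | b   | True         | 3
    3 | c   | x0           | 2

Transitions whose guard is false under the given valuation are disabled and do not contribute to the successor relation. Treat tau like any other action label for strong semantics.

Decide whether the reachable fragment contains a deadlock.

Answer: DEADLOCK at state 3

Trace:
Reachable = {0,2,3}
  0: a→2  [deg 1]
  2: b→3  [deg 1]
  3: ∅  [deadlock]
trace reaching 3: a·b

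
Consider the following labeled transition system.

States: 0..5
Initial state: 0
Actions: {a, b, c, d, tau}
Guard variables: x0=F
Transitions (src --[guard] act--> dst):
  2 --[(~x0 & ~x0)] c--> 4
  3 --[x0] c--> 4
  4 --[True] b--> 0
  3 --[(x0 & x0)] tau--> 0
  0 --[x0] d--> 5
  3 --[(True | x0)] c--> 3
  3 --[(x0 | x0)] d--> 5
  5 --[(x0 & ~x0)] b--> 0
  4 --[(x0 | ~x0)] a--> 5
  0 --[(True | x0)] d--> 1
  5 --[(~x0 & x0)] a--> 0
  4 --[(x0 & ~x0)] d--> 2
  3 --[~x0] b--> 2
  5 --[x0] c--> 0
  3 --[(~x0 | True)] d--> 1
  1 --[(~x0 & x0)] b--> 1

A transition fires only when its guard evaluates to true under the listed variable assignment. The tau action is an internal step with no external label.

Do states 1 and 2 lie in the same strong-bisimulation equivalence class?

Refine partition for ~:
  π0 = {{0,1,2,3,4,5}}
  π1 = {{0},{1,5},{2},{3},{4}}
5 equivalence class(es) (converged in 2)
1∈{1,5}, 2∈{2}

Answer: NOT BISIMILAR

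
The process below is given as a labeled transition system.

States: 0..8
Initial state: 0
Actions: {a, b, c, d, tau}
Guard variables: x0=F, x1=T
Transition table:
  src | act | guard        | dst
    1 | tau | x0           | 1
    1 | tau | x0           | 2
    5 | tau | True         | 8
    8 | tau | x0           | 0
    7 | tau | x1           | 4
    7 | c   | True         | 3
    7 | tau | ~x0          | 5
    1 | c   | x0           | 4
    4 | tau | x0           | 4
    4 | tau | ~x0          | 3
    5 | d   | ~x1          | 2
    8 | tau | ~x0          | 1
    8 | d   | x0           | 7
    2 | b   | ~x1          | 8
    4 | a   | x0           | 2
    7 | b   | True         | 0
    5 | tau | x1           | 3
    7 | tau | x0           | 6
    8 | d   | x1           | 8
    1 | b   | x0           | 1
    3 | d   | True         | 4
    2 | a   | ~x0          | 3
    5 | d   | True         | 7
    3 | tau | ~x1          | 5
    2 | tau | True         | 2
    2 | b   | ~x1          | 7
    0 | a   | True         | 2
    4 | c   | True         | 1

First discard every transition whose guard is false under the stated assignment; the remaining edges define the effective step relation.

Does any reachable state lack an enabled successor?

Reachable = {0,1,2,3,4}
  0: a→2  [1 exit(s)]
  1: ∅  [no exit]
  2: a→3  tau→2  [2 exit(s)]
  3: d→4  [1 exit(s)]
  4: c→1  tau→3  [2 exit(s)]
trace reaching 1: a·a·d·c

Answer: DEADLOCK at state 1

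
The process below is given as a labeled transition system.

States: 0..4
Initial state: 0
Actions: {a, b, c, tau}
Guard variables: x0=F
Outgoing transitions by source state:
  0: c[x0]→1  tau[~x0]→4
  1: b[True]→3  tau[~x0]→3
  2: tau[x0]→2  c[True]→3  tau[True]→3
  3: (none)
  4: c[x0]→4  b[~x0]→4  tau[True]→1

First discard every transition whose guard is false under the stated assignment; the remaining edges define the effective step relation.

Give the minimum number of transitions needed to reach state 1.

Answer: 2

Analysis:
Layered search for 1:
  Layer 0: {0}
  Layer 1: {4}
  Layer 2: {1}
1 enters at depth 2; path tau·tau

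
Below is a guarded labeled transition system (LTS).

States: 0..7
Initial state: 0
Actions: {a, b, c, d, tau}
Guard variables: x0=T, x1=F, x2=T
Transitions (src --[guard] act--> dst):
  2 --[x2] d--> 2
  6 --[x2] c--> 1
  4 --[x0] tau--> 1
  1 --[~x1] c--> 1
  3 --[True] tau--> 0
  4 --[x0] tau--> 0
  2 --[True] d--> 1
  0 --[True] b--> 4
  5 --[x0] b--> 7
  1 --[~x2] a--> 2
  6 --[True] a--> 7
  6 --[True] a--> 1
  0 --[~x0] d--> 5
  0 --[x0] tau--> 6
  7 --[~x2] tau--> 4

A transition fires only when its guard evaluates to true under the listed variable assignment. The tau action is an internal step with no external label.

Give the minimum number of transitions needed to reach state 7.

Breadth-first toward 7:
  L0 = {0}
  L1 = {4,6}
  L2 = {1,7}
first hit 7 at d=2 via tau·a

Answer: 2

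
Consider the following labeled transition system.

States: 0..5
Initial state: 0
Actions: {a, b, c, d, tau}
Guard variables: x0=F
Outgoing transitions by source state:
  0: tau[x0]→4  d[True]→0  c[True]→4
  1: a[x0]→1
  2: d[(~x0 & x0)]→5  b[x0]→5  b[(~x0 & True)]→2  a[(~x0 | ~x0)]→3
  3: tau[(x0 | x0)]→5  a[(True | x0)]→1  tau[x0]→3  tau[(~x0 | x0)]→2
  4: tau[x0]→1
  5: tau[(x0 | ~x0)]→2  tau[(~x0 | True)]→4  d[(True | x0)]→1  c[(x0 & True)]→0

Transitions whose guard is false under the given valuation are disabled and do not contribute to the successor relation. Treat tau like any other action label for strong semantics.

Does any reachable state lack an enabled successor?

Answer: DEADLOCK at state 4

Analysis:
Reachable = {0,4}
  0: c→4  d→0  [deg 2]
  4: ∅  [no exit]
Path to 4: c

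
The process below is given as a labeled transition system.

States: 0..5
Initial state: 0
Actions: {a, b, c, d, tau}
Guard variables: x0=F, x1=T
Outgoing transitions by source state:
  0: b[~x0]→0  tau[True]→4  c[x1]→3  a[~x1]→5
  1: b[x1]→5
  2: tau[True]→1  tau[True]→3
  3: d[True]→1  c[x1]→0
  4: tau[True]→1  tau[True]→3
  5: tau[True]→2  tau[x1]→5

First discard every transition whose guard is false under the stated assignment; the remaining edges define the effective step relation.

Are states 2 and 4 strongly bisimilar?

Compute ~ classes (split until stable):
  round 0: {{0,1,2,3,4,5}}
  round 1: {{0},{1},{2,4,5},{3}}
  round 2: {{0},{1},{2,4},{3},{5}}
Fixed point at round 3; 5 class(es).
class of 2: {2,4}; class of 4: {2,4}

Answer: BISIMILAR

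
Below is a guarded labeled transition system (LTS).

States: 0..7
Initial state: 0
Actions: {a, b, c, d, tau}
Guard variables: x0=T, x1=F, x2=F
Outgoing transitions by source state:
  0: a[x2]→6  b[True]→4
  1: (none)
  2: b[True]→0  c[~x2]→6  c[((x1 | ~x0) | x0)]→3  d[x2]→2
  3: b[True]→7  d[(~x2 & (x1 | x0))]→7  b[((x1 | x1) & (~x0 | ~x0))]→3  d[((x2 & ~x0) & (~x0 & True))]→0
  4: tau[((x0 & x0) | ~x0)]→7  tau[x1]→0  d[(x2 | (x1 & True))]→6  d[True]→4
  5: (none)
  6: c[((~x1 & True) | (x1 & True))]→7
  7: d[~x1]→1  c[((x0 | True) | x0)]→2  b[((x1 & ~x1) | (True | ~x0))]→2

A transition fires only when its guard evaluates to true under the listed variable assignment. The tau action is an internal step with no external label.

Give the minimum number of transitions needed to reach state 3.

Layered search for 3:
  Layer 0: {0}
  Layer 1: {4}
  Layer 2: {7}
  Layer 3: {1,2}
  Layer 4: {3,6}
depth(3)=4, e.g. b·tau·b·c

Answer: 4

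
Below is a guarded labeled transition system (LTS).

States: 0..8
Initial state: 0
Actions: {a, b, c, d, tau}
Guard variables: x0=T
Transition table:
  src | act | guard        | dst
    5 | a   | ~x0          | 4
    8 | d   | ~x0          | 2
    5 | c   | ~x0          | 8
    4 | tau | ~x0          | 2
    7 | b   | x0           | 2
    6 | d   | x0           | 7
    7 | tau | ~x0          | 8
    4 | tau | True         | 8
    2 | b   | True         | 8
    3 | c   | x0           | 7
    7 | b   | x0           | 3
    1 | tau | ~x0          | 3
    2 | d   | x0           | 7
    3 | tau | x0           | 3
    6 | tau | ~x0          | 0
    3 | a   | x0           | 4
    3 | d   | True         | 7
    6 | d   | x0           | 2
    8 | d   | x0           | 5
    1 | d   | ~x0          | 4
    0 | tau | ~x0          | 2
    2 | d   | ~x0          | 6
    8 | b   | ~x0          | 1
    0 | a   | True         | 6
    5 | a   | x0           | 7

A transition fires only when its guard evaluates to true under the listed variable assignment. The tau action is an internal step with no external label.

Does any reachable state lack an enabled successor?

Reachable = {0,2,3,4,5,6,7,8}
  0: a→6  [1 out]
  2: b→8  d→7  [2 out]
  3: a→4  c→7  d→7  tau→3  [4 out]
  4: tau→8  [1 out]
  5: a→7  [1 out]
  6: d→2  d→7  [2 out]
  7: b→2  b→3  [2 out]
  8: d→5  [1 out]

Answer: DEADLOCK-FREE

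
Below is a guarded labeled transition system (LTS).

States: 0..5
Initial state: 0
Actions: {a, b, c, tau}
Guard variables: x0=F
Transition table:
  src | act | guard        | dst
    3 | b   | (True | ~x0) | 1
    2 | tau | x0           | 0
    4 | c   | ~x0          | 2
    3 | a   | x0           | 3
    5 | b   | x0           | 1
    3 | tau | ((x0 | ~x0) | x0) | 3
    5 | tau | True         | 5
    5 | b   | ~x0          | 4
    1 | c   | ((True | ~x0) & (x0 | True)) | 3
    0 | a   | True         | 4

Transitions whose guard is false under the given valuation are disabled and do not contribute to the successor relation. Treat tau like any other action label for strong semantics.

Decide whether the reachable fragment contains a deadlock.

R = {0,2,4}
  0: a→4  [1 exit(s)]
  2: ∅  [STUCK]
  4: c→2  [1 exit(s)]
trace reaching 2: a·c

Answer: DEADLOCK at state 2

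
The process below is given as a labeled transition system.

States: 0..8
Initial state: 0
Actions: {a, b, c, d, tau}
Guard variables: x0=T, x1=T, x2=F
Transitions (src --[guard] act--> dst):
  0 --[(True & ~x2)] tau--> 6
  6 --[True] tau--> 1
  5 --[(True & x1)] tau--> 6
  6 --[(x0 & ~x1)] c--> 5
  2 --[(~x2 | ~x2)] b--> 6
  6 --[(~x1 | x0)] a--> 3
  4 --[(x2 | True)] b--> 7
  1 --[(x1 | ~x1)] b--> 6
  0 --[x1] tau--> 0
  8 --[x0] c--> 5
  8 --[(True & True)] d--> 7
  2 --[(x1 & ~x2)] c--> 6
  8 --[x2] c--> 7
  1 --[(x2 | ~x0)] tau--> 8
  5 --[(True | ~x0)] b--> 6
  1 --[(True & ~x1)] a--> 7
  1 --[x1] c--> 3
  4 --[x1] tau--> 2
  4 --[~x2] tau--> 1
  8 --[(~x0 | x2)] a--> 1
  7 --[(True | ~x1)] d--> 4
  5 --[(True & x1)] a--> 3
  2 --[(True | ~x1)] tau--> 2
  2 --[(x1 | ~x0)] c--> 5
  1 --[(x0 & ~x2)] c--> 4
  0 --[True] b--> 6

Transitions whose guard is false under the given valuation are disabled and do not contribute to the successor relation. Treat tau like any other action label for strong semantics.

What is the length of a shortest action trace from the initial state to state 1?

Answer: 2

Analysis:
Layered search for 1:
  L0 = {0}
  L1 = {6}
  L2 = {1,3}
1 enters at depth 2; path b·tau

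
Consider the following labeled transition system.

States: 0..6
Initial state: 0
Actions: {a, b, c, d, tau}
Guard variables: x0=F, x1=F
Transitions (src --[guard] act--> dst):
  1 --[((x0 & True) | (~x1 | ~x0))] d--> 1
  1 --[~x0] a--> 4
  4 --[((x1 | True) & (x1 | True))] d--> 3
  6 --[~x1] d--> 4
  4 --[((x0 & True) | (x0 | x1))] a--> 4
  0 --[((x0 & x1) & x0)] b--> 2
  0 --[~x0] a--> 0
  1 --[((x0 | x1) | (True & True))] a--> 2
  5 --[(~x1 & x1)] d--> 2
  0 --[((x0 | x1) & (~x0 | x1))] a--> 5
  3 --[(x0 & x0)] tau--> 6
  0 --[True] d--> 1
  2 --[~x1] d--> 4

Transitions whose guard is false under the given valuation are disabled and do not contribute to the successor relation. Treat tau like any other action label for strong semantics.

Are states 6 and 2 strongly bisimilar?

Answer: BISIMILAR

Analysis:
Bisimulation quotient by refinement:
  P[0] = {{0,1,2,3,4,5,6}}
  P[1] = {{0,1},{2,4,6},{3,5}}
  P[2] = {{0},{1},{2,6},{3,5},{4}}
5 equivalence class(es) (converged in 3)
6∈{2,6}, 2∈{2,6}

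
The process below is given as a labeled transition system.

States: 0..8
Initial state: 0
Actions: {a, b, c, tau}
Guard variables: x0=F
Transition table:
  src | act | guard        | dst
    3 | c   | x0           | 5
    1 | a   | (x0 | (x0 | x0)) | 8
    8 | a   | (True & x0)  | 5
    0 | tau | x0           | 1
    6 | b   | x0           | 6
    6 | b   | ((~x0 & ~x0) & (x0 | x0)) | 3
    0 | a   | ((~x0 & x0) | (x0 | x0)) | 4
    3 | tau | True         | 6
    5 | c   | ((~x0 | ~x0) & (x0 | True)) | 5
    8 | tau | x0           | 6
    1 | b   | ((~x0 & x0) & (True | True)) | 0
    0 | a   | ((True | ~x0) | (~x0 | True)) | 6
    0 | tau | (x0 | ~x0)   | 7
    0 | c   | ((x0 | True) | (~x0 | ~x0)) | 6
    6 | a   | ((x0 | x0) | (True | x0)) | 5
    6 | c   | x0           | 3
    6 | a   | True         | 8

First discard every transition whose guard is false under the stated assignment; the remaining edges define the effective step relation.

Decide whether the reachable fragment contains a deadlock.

Reachable = {0,5,6,7,8}
  0: a→6  c→6  tau→7  [3 exit(s)]
  5: c→5  [1 exit(s)]
  6: a→5  a→8  [2 exit(s)]
  7: ∅  [STUCK]
  8: ∅  [STUCK]
Path to 7: tau

Answer: DEADLOCK at state 7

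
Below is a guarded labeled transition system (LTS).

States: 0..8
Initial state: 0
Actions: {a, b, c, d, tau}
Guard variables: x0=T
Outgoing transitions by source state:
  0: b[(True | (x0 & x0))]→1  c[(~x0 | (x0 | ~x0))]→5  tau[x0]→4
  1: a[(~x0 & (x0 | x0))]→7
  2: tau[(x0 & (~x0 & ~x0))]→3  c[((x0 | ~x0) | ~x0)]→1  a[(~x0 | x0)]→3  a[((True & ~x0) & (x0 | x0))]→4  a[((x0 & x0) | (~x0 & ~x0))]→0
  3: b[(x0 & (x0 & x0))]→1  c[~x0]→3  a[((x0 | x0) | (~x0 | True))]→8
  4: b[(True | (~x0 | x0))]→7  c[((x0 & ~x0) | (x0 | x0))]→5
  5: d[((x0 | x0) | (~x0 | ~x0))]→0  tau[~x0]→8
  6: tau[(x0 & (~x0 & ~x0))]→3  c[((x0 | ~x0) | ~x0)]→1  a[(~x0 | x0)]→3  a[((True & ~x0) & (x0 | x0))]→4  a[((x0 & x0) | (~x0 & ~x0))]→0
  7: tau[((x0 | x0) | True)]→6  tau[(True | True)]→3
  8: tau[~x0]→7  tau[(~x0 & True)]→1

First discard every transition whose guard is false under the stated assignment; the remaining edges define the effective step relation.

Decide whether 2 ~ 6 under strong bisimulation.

Bisimulation quotient by refinement:
  P[0] = {{0,1,2,3,4,5,6,7,8}}
  P[1] = {{0},{1,8},{2,6},{3},{4},{5},{7}}
7 equivalence class(es) (converged in 2)
[2]={2,6}  [6]={2,6}

Answer: BISIMILAR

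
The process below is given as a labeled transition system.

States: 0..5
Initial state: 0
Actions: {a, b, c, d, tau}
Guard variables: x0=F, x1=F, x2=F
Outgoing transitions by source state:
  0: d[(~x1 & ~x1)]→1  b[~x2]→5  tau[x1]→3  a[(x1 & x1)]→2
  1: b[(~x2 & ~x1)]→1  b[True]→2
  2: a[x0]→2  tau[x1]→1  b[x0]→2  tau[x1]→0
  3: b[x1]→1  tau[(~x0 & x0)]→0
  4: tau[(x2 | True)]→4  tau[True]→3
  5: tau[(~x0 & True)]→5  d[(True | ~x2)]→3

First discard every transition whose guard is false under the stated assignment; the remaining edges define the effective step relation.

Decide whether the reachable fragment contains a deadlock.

Answer: DEADLOCK at state 2

Analysis:
Reach set: {0,1,2,3,5}
  0: b→5  d→1  [deg 2]
  1: b→1  b→2  [deg 2]
  2: ∅  [deadlock]
  3: ∅  [deadlock]
  5: d→3  tau→5  [deg 2]
trace reaching 2: d·b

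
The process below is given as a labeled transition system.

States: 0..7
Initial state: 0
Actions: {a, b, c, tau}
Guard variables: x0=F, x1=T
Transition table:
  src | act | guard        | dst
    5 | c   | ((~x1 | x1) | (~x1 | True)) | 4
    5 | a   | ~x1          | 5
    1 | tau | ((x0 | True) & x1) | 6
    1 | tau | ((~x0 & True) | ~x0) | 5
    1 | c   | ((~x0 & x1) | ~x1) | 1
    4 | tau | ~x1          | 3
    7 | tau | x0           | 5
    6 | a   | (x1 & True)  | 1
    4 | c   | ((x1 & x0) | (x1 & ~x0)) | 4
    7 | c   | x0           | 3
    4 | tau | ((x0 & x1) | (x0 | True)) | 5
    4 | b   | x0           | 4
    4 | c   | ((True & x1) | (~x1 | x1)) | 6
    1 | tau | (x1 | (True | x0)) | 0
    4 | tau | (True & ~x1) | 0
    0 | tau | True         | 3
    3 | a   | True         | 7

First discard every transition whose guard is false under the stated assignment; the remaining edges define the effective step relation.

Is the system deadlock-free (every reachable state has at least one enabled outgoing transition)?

Reach set: {0,3,7}
  0: tau→3  [1 exit(s)]
  3: a→7  [1 exit(s)]
  7: ∅  [no exit]
Path to 7: tau·a

Answer: DEADLOCK at state 7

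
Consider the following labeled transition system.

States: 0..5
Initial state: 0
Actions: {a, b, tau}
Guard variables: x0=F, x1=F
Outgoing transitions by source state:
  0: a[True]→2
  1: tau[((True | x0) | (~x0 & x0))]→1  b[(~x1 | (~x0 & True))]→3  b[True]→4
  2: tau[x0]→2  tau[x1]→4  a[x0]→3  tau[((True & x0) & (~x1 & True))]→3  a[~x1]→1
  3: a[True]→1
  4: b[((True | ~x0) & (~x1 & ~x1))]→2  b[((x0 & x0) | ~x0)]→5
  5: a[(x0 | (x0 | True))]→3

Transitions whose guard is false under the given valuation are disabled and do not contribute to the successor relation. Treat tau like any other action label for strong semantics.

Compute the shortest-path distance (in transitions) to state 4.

Answer: 3

Working:
Breadth-first toward 4:
  L0 = {0}
  L1 = {2}
  L2 = {1}
  L3 = {3,4}
first hit 4 at d=3 via a·a·b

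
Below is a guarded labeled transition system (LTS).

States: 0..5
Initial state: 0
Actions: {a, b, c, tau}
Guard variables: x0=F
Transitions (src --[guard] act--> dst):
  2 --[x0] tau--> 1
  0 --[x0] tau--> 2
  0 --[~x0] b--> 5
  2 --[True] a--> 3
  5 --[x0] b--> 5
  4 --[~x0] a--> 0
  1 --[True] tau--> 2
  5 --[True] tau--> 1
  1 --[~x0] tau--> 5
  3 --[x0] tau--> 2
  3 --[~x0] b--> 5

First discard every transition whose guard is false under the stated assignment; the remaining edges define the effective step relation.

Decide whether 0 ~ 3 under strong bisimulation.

Refine partition for ~:
  round 0: {{0,1,2,3,4,5}}
  round 1: {{0,3},{1,5},{2,4}}
  round 2: {{0,3},{1},{2,4},{5}}
Fixed point at round 3; 4 class(es).
class of 0: {0,3}; class of 3: {0,3}

Answer: BISIMILAR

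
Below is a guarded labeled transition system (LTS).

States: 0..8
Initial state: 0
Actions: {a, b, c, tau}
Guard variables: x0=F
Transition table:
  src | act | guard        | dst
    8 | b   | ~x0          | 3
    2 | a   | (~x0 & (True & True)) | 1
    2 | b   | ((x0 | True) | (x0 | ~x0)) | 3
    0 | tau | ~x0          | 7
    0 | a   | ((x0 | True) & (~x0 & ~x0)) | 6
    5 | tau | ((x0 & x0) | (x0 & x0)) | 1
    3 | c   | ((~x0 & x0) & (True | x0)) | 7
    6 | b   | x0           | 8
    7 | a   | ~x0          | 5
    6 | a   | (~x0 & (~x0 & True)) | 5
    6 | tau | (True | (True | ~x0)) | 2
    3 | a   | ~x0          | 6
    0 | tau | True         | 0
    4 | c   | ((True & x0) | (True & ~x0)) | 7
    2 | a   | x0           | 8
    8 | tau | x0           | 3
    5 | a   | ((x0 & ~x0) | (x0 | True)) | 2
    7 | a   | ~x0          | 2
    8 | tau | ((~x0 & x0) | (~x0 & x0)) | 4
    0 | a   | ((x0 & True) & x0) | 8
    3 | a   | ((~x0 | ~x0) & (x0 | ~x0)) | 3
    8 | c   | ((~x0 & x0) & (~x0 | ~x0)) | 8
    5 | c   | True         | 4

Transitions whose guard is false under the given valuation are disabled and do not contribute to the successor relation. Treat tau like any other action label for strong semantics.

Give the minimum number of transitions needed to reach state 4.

BFS to 4:
  Layer 0: {0}
  Layer 1: {6,7}
  Layer 2: {2,5}
  Layer 3: {1,3,4}
first hit 4 at d=3 via a·a·c

Answer: 3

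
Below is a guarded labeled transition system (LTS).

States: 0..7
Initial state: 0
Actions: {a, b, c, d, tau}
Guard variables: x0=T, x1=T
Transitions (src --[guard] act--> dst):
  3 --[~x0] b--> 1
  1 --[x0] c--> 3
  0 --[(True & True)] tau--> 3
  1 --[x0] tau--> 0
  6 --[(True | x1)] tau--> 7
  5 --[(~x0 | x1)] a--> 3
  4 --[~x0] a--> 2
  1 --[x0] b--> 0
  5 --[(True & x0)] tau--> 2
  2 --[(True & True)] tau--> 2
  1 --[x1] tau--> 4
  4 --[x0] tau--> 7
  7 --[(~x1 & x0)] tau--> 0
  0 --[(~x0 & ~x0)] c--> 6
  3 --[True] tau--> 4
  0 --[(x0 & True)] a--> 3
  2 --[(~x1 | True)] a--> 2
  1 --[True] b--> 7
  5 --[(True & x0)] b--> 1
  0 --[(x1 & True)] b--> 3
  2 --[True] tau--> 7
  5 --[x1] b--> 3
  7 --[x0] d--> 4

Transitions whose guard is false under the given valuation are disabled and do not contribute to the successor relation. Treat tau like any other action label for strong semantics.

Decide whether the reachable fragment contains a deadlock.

R = {0,3,4,7}
  0: a→3  b→3  tau→3  [3 out]
  3: tau→4  [1 out]
  4: tau→7  [1 out]
  7: d→4  [1 out]

Answer: DEADLOCK-FREE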